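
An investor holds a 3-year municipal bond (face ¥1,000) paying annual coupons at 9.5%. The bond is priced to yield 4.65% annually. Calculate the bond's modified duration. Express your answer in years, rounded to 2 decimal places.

Periodic yield y = 0.0465. First find Macaulay duration:
  t   CF        PV=CF/(1+0.0465)^t    t·PV
  1        95.00        90.7788        90.7788
  2        95.00        86.7451       173.4903
  3     1,095.00       955.4246     2,866.2738
  Σ                  1,132.9485     3,130.5429
P = 1,132.9485; Macaulay duration = 3,130.5429 / 1,132.9485 = 2.76318 years.
Modified duration = D_Mac / (1 + y) = 2.76318 / 1.0465 = 2.64040 years.

2.64 years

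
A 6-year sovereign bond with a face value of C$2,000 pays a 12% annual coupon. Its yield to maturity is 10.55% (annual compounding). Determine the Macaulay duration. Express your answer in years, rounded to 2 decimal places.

Periodic yield y = 0.1055. Discount each cash flow and weight by its year:
  t   CF        PV=CF/(1+0.1055)^t    t·PV
  1       240.00       217.0963       217.0963
  2       240.00       196.3784       392.7568
  3       240.00       177.6376       532.9129
  4       240.00       160.6853       642.7414
  5       240.00       145.3508       726.7541
  6     2,240.00     1,227.1440     7,362.8641
  Σ                  2,124.2926     9,875.1257
Price P = Σ PV = 2,124.2926.
Macaulay duration = Σ(t·PV) / P = 9,875.1257 / 2,124.2926 = 4.64867 years.

4.65 years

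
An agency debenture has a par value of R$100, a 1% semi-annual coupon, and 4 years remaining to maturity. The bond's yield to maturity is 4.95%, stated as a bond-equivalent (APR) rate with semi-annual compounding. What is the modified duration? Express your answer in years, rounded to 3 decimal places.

3.829 years

Periodic yield y = 0.02475. First find Macaulay duration:
  t   CF        PV=CF/(1+0.02475)^t    t·PV
  1         0.50         0.4879         0.4879
  2         0.50         0.4761         0.9523
  3         0.50         0.4646         1.3939
  4         0.50         0.4534         1.8137
  5         0.50         0.4425         2.2123
  6         0.50         0.4318         2.5907
  7         0.50         0.4214         2.9495
  8       100.50        82.6462       661.1692
  Σ                     85.8239       673.5695
P = 85.8239; Macaulay duration = 673.5695 / 85.8239 = 7.84828 half-year periods = 3.92414 years.
Modified duration = D_Mac / (1 + y) = 3.92414 / 1.02475 = 3.82936 years.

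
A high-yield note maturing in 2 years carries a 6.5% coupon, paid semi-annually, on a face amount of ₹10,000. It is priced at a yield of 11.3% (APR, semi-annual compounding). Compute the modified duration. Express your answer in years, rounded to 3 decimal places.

1.801 years

Periodic yield y = 0.0565. First find Macaulay duration:
  t   CF        PV=CF/(1+0.0565)^t    t·PV
  1       325.00       307.6195       307.6195
  2       325.00       291.1685       582.3370
  3       325.00       275.5972       826.7917
  4    10,325.00     8,287.2808    33,149.1232
  Σ                  9,161.6660    34,865.8714
P = 9,161.6660; Macaulay duration = 34,865.8714 / 9,161.6660 = 3.80563 half-year periods = 1.90281 years.
Modified duration = D_Mac / (1 + y) = 1.90281 / 1.0565 = 1.80105 years.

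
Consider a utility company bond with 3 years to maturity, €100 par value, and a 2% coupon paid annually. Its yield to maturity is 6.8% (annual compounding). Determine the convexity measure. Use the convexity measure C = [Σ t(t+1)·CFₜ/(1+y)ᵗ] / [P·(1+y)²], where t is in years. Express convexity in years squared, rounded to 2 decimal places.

With y = 0.068:
  t   CF        PV=CF/(1+0.068)^t    t·PV        t(t+1)·PV
  1         2.00         1.8727         1.8727           3.7453
  2         2.00         1.7534         3.5069          10.5206
  3       102.00        83.7310       251.1931       1,004.7723
  Σ                     87.3571       256.5726       1,019.0382
P = 87.3571.
Convexity = Σ t(t+1)·PV / [P·(1+y)²] = 1,019.0382 / (87.3571 × 1.140624) = 10.22703.

10.23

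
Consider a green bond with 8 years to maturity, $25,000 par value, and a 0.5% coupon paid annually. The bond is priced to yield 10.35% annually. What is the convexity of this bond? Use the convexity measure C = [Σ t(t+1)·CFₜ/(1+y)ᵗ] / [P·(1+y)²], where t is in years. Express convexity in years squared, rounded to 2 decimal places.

57.01

With y = 0.1035:
  t   CF        PV=CF/(1+0.1035)^t    t·PV        t(t+1)·PV
  1       125.00       113.2759       113.2759         226.5519
  2       125.00       102.6515       205.3030         615.9091
  3       125.00        93.0236       279.0707       1,116.2828
  4       125.00        84.2987       337.1946       1,685.9732
  5       125.00        76.3921       381.9604       2,291.7623
  6       125.00        69.2271       415.3625       2,907.5372
  7       125.00        62.7341       439.1387       3,513.1094
  8    25,125.00    11,426.8722    91,414.9777     822,734.7989
  Σ                 12,028.4751    93,586.2835     835,091.9248
P = 12,028.4751.
Convexity = Σ t(t+1)·PV / [P·(1+y)²] = 835,091.9248 / (12,028.4751 × 1.217712) = 57.01367.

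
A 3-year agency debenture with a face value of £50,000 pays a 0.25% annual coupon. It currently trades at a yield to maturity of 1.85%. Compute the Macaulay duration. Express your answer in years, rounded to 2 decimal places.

2.99 years

Periodic yield y = 0.0185. Discount each cash flow and weight by its year:
  t   CF        PV=CF/(1+0.0185)^t    t·PV
  1       125.00       122.7295       122.7295
  2       125.00       120.5002       241.0005
  3    50,125.00    47,442.9063   142,328.7189
  Σ                 47,686.1361   142,692.4489
Price P = Σ PV = 47,686.1361.
Macaulay duration = Σ(t·PV) / P = 142,692.4489 / 47,686.1361 = 2.99233 years.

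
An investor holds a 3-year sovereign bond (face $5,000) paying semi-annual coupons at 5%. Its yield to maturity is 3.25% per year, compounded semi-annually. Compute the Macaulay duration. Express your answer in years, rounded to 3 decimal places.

2.828 years

Periodic yield y = 0.01625. Discount each cash flow and weight by its period:
  t   CF        PV=CF/(1+0.01625)^t    t·PV
  1       125.00       123.0012       123.0012
  2       125.00       121.0344       242.0688
  3       125.00       119.0991       357.2972
  4       125.00       117.1946       468.7786
  5       125.00       115.3207       576.6034
  6     5,125.00     4,652.5443    27,915.2659
  Σ                  5,248.1944    29,683.0151
Price P = Σ PV = 5,248.1944.
Macaulay duration = Σ(t·PV) / P = 29,683.0151 / 5,248.1944 = 5.65585 half-year periods.
In years: 5.65585 / 2 = 2.82793 years.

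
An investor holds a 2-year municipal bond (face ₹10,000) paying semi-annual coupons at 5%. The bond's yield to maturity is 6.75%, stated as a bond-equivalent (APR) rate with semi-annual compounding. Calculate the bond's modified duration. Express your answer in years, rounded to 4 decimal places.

Periodic yield y = 0.03375. First find Macaulay duration:
  t   CF        PV=CF/(1+0.03375)^t    t·PV
  1       250.00       241.8380       241.8380
  2       250.00       233.9424       467.8848
  3       250.00       226.3046       678.9139
  4    10,250.00     8,975.5646    35,902.2582
  Σ                  9,677.6496    37,290.8949
P = 9,677.6496; Macaulay duration = 37,290.8949 / 9,677.6496 = 3.85330 half-year periods = 1.92665 years.
Modified duration = D_Mac / (1 + y) = 1.92665 / 1.03375 = 1.86375 years.

1.8637 years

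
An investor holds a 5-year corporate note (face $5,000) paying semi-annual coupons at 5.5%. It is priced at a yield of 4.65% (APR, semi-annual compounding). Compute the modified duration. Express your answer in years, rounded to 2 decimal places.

4.35 years

Periodic yield y = 0.02325. First find Macaulay duration:
  t   CF        PV=CF/(1+0.02325)^t    t·PV
  1       137.50       134.3758       134.3758
  2       137.50       131.3225       262.6450
  3       137.50       128.3386       385.0159
  4       137.50       125.4226       501.6903
  5       137.50       122.5728       612.8638
  6       137.50       119.7877       718.7261
  7       137.50       117.0659       819.4613
  8       137.50       114.4060       915.2477
  9       137.50       111.8065     1,006.2582
  10    5,137.50     4,082.5762    40,825.7622
  Σ                  5,187.6745    46,182.0463
P = 5,187.6745; Macaulay duration = 46,182.0463 / 5,187.6745 = 8.90226 half-year periods = 4.45113 years.
Modified duration = D_Mac / (1 + y) = 4.45113 / 1.02325 = 4.34999 years.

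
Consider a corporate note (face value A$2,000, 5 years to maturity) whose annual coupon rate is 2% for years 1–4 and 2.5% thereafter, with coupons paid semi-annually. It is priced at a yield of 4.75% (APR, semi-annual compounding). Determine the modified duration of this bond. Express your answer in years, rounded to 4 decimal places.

Periodic yield y = 0.02375. First find Macaulay duration:
  t   CF        PV=CF/(1+0.02375)^t    t·PV
  1        20.00        19.5360        19.5360
  2        20.00        19.0828        38.1656
  3        20.00        18.6401        55.9203
  4        20.00        18.2077        72.8307
  5        20.00        17.7853        88.9263
  6        20.00        17.3727       104.2360
  7        20.00        16.9696       118.7875
  8        20.00        16.5760       132.6077
  9        25.00        20.2393       182.1534
  10    2,025.00     1,601.3486    16,013.4858
  Σ                  1,765.7580    16,826.6493
P = 1,765.7580; Macaulay duration = 16,826.6493 / 1,765.7580 = 9.52942 half-year periods = 4.76471 years.
Modified duration = D_Mac / (1 + y) = 4.76471 / 1.02375 = 4.65417 years.

4.6542 years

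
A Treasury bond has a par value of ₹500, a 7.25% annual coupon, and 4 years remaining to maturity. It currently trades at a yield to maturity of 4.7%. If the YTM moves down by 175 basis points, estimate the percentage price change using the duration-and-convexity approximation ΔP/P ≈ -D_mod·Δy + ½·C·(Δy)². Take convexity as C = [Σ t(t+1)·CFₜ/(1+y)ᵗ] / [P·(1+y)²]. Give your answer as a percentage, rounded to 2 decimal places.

With y = 0.047:
  t   CF        PV=CF/(1+0.047)^t    t·PV        t(t+1)·PV
  1        36.25        34.6227        34.6227          69.2455
  2        36.25        33.0685        66.1370         198.4111
  3        36.25        31.5841        94.7522         379.0087
  4       536.25       446.2524     1,785.0097       8,925.0483
  Σ                    545.5277     1,980.5216       9,571.7135
P = 545.5277; D_Mac = 3.63047 yrs; D_mod = 3.46750 yrs; C = 16.00588.
Duration effect: -3.46750 × (-0.0175) = +0.060681
Convexity effect: 0.5 × 16.00588 × (-0.0175)² = +0.0024509
ΔP/P ≈ +0.060681 + 0.0024509 = +0.063132 = +6.3132%.

+6.31%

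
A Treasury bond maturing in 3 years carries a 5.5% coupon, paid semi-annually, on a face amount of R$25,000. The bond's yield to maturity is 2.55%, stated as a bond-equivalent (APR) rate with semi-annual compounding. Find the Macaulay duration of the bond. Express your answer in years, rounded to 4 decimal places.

Periodic yield y = 0.01275. Discount each cash flow and weight by its period:
  t   CF        PV=CF/(1+0.01275)^t    t·PV
  1       687.50       678.8447       678.8447
  2       687.50       670.2984     1,340.5968
  3       687.50       661.8597     1,985.5791
  4       687.50       653.5272     2,614.1090
  5       687.50       645.2997     3,226.4984
  6    25,687.50    23,807.2004   142,843.2025
  Σ                 27,117.0302   152,688.8306
Price P = Σ PV = 27,117.0302.
Macaulay duration = Σ(t·PV) / P = 152,688.8306 / 27,117.0302 = 5.63074 half-year periods.
In years: 5.63074 / 2 = 2.81537 years.

2.8154 years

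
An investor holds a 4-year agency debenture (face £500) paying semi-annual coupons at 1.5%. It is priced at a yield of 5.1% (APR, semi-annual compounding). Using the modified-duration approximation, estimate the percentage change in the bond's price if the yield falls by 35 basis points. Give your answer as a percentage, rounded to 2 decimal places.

Periodic yield y = 0.0255. Modified duration first:
  t   CF        PV=CF/(1+0.0255)^t    t·PV
  1         3.75         3.6568         3.6568
  2         3.75         3.5658         7.1316
  3         3.75         3.4772        10.4315
  4         3.75         3.3907        13.5628
  5         3.75         3.3064        16.5319
  6         3.75         3.2242        19.3450
  7         3.75         3.1440        22.0080
  8       503.75       411.8412     3,294.7292
  Σ                    435.6061     3,387.3967
P = 435.6061; D_Mac = 7.77628 half-year periods = 3.88814 yrs; D_mod = 3.88814/(1+0.0255) = 3.79146 yrs.
ΔP/P ≈ -D_mod · Δy = -3.79146 × (-0.0035) = +0.013270 = +1.3270%.

+1.33%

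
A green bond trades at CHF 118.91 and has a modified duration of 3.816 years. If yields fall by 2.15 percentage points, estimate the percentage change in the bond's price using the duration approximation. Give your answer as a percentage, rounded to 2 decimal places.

Duration approximation: ΔP/P ≈ -D_mod · Δy = -3.816 × (-0.0215) = +0.082044.
As a percentage: +8.2044%.

+8.20%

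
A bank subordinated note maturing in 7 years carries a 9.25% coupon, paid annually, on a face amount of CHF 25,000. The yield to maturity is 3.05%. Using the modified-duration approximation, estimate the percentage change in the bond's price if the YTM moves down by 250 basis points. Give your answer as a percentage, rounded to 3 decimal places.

Periodic yield y = 0.0305. Modified duration first:
  t   CF        PV=CF/(1+0.0305)^t    t·PV
  1     2,312.50     2,244.0563     2,244.0563
  2     2,312.50     2,177.6383     4,355.2766
  3     2,312.50     2,113.1861     6,339.5584
  4     2,312.50     2,050.6416     8,202.5663
  5     2,312.50     1,989.9482     9,949.7408
  6     2,312.50     1,931.0511    11,586.3066
  7    27,312.50    22,132.2456   154,925.7194
  Σ                 34,638.7672   197,603.2243
P = 34,638.7672; D_Mac = 5.70468 yrs; D_mod = 5.70468/(1+0.0305) = 5.53584 yrs.
ΔP/P ≈ -D_mod · Δy = -5.53584 × (-0.025) = +0.138396 = +13.8396%.

+13.840%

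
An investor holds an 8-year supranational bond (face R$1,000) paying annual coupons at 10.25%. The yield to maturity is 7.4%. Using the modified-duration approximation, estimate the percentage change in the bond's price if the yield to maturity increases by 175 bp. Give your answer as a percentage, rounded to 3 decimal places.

Periodic yield y = 0.074. Modified duration first:
  t   CF        PV=CF/(1+0.074)^t    t·PV
  1       102.50        95.4376        95.4376
  2       102.50        88.8618       177.7237
  3       102.50        82.7391       248.2174
  4       102.50        77.0383       308.1532
  5       102.50        71.7303       358.6513
  6       102.50        66.7880       400.7278
  7       102.50        62.1862       435.3033
  8     1,102.50       622.7939     4,982.3512
  Σ                  1,167.5752     7,006.5655
P = 1,167.5752; D_Mac = 6.00095 yrs; D_mod = 6.00095/(1+0.074) = 5.58748 yrs.
ΔP/P ≈ -D_mod · Δy = -5.58748 × (+0.0175) = -0.097781 = -9.7781%.

-9.778%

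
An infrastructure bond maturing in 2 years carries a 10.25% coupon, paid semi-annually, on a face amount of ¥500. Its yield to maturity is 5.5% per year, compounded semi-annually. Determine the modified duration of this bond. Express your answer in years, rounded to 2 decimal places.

Periodic yield y = 0.0275. First find Macaulay duration:
  t   CF        PV=CF/(1+0.0275)^t    t·PV
  1       25.625        24.9392        24.9392
  2       25.625        24.2717        48.5434
  3       25.625        23.6221        70.8663
  4      525.625       471.5727     1,886.2910
  Σ                    544.4057     2,030.6398
P = 544.4057; Macaulay duration = 2,030.6398 / 544.4057 = 3.73001 half-year periods = 1.86501 years.
Modified duration = D_Mac / (1 + y) = 1.86501 / 1.0275 = 1.81509 years.

1.82 years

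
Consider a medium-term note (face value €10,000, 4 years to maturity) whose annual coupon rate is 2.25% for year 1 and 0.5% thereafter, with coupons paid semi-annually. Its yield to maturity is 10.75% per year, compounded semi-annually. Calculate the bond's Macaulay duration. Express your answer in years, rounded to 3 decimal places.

3.880 years

Periodic yield y = 0.05375. Discount each cash flow and weight by its period:
  t   CF        PV=CF/(1+0.05375)^t    t·PV
  1       112.50       106.7616       106.7616
  2       112.50       101.3158       202.6317
  3        25.00        21.3662        64.0986
  4        25.00        20.2763        81.1054
  5        25.00        19.2421        96.2104
  6        25.00        18.2606       109.5635
  7        25.00        17.3291       121.3039
  8    10,025.00     6,594.5274    52,756.2196
  Σ                  6,899.0792    53,537.8946
Price P = Σ PV = 6,899.0792.
Macaulay duration = Σ(t·PV) / P = 53,537.8946 / 6,899.0792 = 7.76015 half-year periods.
In years: 7.76015 / 2 = 3.88008 years.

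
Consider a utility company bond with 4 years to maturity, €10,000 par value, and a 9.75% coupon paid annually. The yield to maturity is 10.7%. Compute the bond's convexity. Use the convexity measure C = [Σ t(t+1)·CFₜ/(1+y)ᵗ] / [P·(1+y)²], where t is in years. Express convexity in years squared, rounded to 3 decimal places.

With y = 0.107:
  t   CF        PV=CF/(1+0.107)^t    t·PV        t(t+1)·PV
  1       975.00       880.7588       880.7588       1,761.5176
  2       975.00       795.6267     1,591.2535       4,773.7605
  3       975.00       718.7233     2,156.1700       8,624.6802
  4    10,975.00     7,308.2609    29,233.0438     146,165.2188
  Σ                  9,703.3698    33,861.2261     161,325.1771
P = 9,703.3698.
Convexity = Σ t(t+1)·PV / [P·(1+y)²] = 161,325.1771 / (9,703.3698 × 1.225449) = 13.56702.

13.567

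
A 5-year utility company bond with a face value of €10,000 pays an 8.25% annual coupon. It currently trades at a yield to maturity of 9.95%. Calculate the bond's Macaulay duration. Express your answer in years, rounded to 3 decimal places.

4.267 years

Periodic yield y = 0.0995. Discount each cash flow and weight by its year:
  t   CF        PV=CF/(1+0.0995)^t    t·PV
  1       825.00       750.3411       750.3411
  2       825.00       682.4384     1,364.8769
  3       825.00       620.6807     1,862.0421
  4       825.00       564.5118     2,258.0471
  5    10,825.00     6,736.7703    33,683.8513
  Σ                  9,354.7422    39,919.1585
Price P = Σ PV = 9,354.7422.
Macaulay duration = Σ(t·PV) / P = 39,919.1585 / 9,354.7422 = 4.26726 years.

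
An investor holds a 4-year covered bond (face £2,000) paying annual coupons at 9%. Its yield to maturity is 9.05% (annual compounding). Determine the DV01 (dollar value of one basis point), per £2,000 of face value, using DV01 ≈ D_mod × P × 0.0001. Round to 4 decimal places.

Periodic yield y = 0.0905.
  t   CF        PV=CF/(1+0.0905)^t    t·PV
  1       180.00       165.0619       165.0619
  2       180.00       151.3635       302.7270
  3       180.00       138.8019       416.4058
  4     2,180.00     1,541.5365     6,166.1460
  Σ                  1,996.7638     7,050.3407
P = 1,996.7638; D_Mac = 3.53088 yrs; D_mod = 3.23786 yrs.
DV01 ≈ 3.23786 × 1,996.7638 × 0.0001 = 0.646524.

£0.6465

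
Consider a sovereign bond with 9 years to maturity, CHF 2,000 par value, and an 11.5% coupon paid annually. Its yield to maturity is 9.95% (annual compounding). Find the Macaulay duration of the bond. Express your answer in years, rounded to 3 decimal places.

6.183 years

Periodic yield y = 0.0995. Discount each cash flow and weight by its year:
  t   CF        PV=CF/(1+0.0995)^t    t·PV
  1       230.00       209.1860       209.1860
  2       230.00       190.2556       380.5111
  3       230.00       173.0383       519.1148
  4       230.00       157.3790       629.5162
  5       230.00       143.1369       715.6846
  6       230.00       130.1836       781.1019
  7       230.00       118.4026       828.8181
  8       230.00       107.6877       861.5013
  9     2,230.00       949.6154     8,546.5388
  Σ                  2,178.8851    13,471.9728
Price P = Σ PV = 2,178.8851.
Macaulay duration = Σ(t·PV) / P = 13,471.9728 / 2,178.8851 = 6.18297 years.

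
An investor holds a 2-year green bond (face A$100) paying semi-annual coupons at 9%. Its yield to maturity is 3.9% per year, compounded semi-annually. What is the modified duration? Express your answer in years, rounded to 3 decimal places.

Periodic yield y = 0.0195. First find Macaulay duration:
  t   CF        PV=CF/(1+0.0195)^t    t·PV
  1         4.50         4.4139         4.4139
  2         4.50         4.3295         8.6590
  3         4.50         4.2467        12.7401
  4       104.50        96.7314       386.9255
  Σ                    109.7215       412.7385
P = 109.7215; Macaulay duration = 412.7385 / 109.7215 = 3.76169 half-year periods = 1.88085 years.
Modified duration = D_Mac / (1 + y) = 1.88085 / 1.0195 = 1.84487 years.

1.845 years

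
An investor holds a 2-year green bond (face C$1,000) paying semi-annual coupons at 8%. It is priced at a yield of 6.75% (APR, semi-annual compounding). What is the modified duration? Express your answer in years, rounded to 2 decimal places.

1.83 years

Periodic yield y = 0.03375. First find Macaulay duration:
  t   CF        PV=CF/(1+0.03375)^t    t·PV
  1        40.00        38.6941        38.6941
  2        40.00        37.4308        74.8616
  3        40.00        36.2087       108.6262
  4     1,040.00       910.6914     3,642.7657
  Σ                  1,023.0250     3,864.9476
P = 1,023.0250; Macaulay duration = 3,864.9476 / 1,023.0250 = 3.77796 half-year periods = 1.88898 years.
Modified duration = D_Mac / (1 + y) = 1.88898 / 1.03375 = 1.82731 years.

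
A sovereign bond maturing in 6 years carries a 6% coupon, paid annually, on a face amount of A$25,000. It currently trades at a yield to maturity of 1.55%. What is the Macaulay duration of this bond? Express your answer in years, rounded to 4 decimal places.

5.3070 years

Periodic yield y = 0.0155. Discount each cash flow and weight by its year:
  t   CF        PV=CF/(1+0.0155)^t    t·PV
  1     1,500.00     1,477.1049     1,477.1049
  2     1,500.00     1,454.5592     2,909.1184
  3     1,500.00     1,432.3577     4,297.0730
  4     1,500.00     1,410.4950     5,641.9800
  5     1,500.00     1,388.9660     6,944.8301
  6    26,500.00    24,163.8598   144,983.1589
  Σ                 31,327.3426   166,253.2652
Price P = Σ PV = 31,327.3426.
Macaulay duration = Σ(t·PV) / P = 166,253.2652 / 31,327.3426 = 5.30697 years.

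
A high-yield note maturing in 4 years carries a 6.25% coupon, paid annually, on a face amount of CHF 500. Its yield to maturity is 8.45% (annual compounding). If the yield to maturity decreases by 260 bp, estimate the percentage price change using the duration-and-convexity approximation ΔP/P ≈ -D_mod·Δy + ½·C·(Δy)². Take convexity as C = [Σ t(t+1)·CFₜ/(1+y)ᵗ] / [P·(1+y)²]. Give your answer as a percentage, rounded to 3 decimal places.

With y = 0.0845:
  t   CF        PV=CF/(1+0.0845)^t    t·PV        t(t+1)·PV
  1        31.25        28.8151        28.8151          57.6302
  2        31.25        26.5700        53.1399         159.4198
  3        31.25        24.4997        73.4992         293.9968
  4       531.25       384.0438     1,536.1751       7,680.8753
  Σ                    463.9286     1,691.6293       8,191.9221
P = 463.9286; D_Mac = 3.64631 yrs; D_mod = 3.36221 yrs; C = 15.01328.
Duration effect: -3.36221 × (-0.026) = +0.087417
Convexity effect: 0.5 × 15.01328 × (-0.026)² = +0.0050745
ΔP/P ≈ +0.087417 + 0.0050745 = +0.092492 = +9.2492%.

+9.249%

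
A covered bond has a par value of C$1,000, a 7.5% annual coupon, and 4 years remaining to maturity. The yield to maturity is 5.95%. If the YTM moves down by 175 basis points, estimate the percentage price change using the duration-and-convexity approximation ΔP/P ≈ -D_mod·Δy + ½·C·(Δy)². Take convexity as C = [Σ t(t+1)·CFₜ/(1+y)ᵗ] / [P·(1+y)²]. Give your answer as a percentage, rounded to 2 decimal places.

With y = 0.0595:
  t   CF        PV=CF/(1+0.0595)^t    t·PV        t(t+1)·PV
  1        75.00        70.7881        70.7881         141.5762
  2        75.00        66.8127       133.6255         400.8765
  3        75.00        63.0606       189.1819         756.7277
  4     1,075.00       853.1092     3,412.4368      17,062.1838
  Σ                  1,053.7707     3,806.0323      18,361.3642
P = 1,053.7707; D_Mac = 3.61182 yrs; D_mod = 3.40899 yrs; C = 15.52233.
Duration effect: -3.40899 × (-0.0175) = +0.059657
Convexity effect: 0.5 × 15.52233 × (-0.0175)² = +0.0023769
ΔP/P ≈ +0.059657 + 0.0023769 = +0.062034 = +6.2034%.

+6.20%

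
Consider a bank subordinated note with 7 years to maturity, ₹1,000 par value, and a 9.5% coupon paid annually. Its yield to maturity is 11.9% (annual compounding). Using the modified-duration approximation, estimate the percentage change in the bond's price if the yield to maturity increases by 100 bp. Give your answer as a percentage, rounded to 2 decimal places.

Periodic yield y = 0.119. Modified duration first:
  t   CF        PV=CF/(1+0.119)^t    t·PV
  1        95.00        84.8972        84.8972
  2        95.00        75.8688       151.7377
  3        95.00        67.8006       203.4017
  4        95.00        60.5903       242.3613
  5        95.00        54.1468       270.7342
  6        95.00        48.3886       290.3316
  7     1,095.00       498.4292     3,489.0047
  Σ                    890.1217     4,732.4684
P = 890.1217; D_Mac = 5.31665 yrs; D_mod = 5.31665/(1+0.119) = 4.75125 yrs.
ΔP/P ≈ -D_mod · Δy = -4.75125 × (+0.01) = -0.047513 = -4.7513%.

-4.75%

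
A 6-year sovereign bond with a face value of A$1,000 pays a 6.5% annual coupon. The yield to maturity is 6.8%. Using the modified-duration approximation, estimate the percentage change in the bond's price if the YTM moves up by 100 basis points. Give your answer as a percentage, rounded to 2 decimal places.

Periodic yield y = 0.068. Modified duration first:
  t   CF        PV=CF/(1+0.068)^t    t·PV
  1        65.00        60.8614        60.8614
  2        65.00        56.9864       113.9727
  3        65.00        53.3580       160.0740
  4        65.00        49.9607       199.8427
  5        65.00        46.7797       233.8983
  6     1,065.00       717.6655     4,305.9932
  Σ                    985.6117     5,074.6424
P = 985.6117; D_Mac = 5.14872 yrs; D_mod = 5.14872/(1+0.068) = 4.82090 yrs.
ΔP/P ≈ -D_mod · Δy = -4.82090 × (+0.01) = -0.048209 = -4.8209%.

-4.82%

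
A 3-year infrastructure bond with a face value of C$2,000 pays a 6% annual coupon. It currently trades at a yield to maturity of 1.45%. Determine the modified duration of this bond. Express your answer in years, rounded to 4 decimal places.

2.8034 years

Periodic yield y = 0.0145. First find Macaulay duration:
  t   CF        PV=CF/(1+0.0145)^t    t·PV
  1       120.00       118.2849       118.2849
  2       120.00       116.5943       233.1885
  3     2,120.00     2,030.3911     6,091.1734
  Σ                  2,265.2702     6,442.6468
P = 2,265.2702; Macaulay duration = 6,442.6468 / 2,265.2702 = 2.84410 years.
Modified duration = D_Mac / (1 + y) = 2.84410 / 1.0145 = 2.80345 years.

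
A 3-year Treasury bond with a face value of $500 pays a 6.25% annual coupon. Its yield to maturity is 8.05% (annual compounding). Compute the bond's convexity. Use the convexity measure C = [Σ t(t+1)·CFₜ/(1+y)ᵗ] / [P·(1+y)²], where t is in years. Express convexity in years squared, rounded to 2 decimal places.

With y = 0.0805:
  t   CF        PV=CF/(1+0.0805)^t    t·PV        t(t+1)·PV
  1        31.25        28.9218        28.9218          57.8436
  2        31.25        26.7670        53.5341         160.6023
  3       531.25       421.1382     1,263.4146       5,053.6583
  Σ                    476.8270     1,345.8705       5,272.1042
P = 476.8270.
Convexity = Σ t(t+1)·PV / [P·(1+y)²] = 5,272.1042 / (476.8270 × 1.167480) = 9.47051.

9.47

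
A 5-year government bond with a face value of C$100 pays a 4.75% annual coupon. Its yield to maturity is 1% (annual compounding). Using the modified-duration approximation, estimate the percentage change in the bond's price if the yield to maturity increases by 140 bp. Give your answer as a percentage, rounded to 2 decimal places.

-6.38%

Periodic yield y = 0.01. Modified duration first:
  t   CF        PV=CF/(1+0.01)^t    t·PV
  1         4.75         4.7030         4.7030
  2         4.75         4.6564         9.3128
  3         4.75         4.6103        13.8309
  4         4.75         4.5647        18.2586
  5       104.75        99.6660       498.3302
  Σ                    118.2004       544.4355
P = 118.2004; D_Mac = 4.60604 yrs; D_mod = 4.60604/(1+0.01) = 4.56043 yrs.
ΔP/P ≈ -D_mod · Δy = -4.56043 × (+0.014) = -0.063846 = -6.3846%.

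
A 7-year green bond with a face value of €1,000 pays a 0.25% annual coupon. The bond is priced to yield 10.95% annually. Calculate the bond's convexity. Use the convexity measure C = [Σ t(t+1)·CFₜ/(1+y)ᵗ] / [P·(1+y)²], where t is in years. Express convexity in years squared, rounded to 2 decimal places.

With y = 0.1095:
  t   CF        PV=CF/(1+0.1095)^t    t·PV        t(t+1)·PV
  1         2.50         2.2533         2.2533           4.5065
  2         2.50         2.0309         4.0618          12.1853
  3         2.50         1.8305         5.4914          21.9654
  4         2.50         1.6498         6.5992          32.9960
  5         2.50         1.4870         7.4349          44.6092
  6         2.50         1.3402         8.0413          56.2892
  7     1,002.50       484.3878     3,390.7149      27,125.7192
  Σ                    494.9794     3,424.5967      27,298.2709
P = 494.9794.
Convexity = Σ t(t+1)·PV / [P·(1+y)²] = 27,298.2709 / (494.9794 × 1.230990) = 44.80158.

44.80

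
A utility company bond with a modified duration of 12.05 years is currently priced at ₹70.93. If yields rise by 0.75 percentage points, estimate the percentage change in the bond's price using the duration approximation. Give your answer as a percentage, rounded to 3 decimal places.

Duration approximation: ΔP/P ≈ -D_mod · Δy = -12.05 × (+0.0075) = -0.090375.
As a percentage: -9.0375%.

-9.038%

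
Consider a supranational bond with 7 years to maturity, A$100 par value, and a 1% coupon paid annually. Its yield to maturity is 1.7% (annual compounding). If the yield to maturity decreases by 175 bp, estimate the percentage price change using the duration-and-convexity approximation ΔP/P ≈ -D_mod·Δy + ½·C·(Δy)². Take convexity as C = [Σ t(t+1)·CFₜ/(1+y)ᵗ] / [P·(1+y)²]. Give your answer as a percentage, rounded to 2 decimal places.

With y = 0.017:
  t   CF        PV=CF/(1+0.017)^t    t·PV        t(t+1)·PV
  1         1.00         0.9833         0.9833           1.9666
  2         1.00         0.9668         1.9337           5.8011
  3         1.00         0.9507         2.8521          11.4082
  4         1.00         0.9348         3.7392          18.6959
  5         1.00         0.9192         4.5958          27.5751
  6         1.00         0.9038         5.4228          37.9598
  7       101.00        89.7583       628.3082       5,026.4658
  Σ                     95.4169       647.8351       5,129.8724
P = 95.4169; D_Mac = 6.78952 yrs; D_mod = 6.67603 yrs; C = 51.98037.
Duration effect: -6.67603 × (-0.0175) = +0.116831
Convexity effect: 0.5 × 51.98037 × (-0.0175)² = +0.0079595
ΔP/P ≈ +0.116831 + 0.0079595 = +0.124790 = +12.4790%.

+12.48%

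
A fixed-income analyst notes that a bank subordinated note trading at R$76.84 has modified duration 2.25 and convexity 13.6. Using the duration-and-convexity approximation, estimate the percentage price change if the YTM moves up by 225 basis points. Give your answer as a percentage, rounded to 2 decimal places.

-4.72%

Duration effect: -D_mod·Δy = -2.25 × (+0.0225) = -0.050625
Convexity effect: ½·C·(Δy)² = 0.5 × 13.6 × (0.0225)² = +0.0034425
ΔP/P ≈ -0.050625 + 0.0034425 = -0.0471825
= -4.71825%.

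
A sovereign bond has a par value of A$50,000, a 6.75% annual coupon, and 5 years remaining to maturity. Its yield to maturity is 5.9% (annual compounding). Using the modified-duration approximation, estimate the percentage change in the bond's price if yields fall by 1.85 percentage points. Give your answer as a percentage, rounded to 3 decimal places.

Periodic yield y = 0.059. Modified duration first:
  t   CF        PV=CF/(1+0.059)^t    t·PV
  1     3,375.00     3,186.9688     3,186.9688
  2     3,375.00     3,009.4134     6,018.8269
  3     3,375.00     2,841.7502     8,525.2506
  4     3,375.00     2,683.4279    10,733.7117
  5    53,375.00    40,073.5750   200,367.8748
  Σ                 51,795.1354   228,832.6328
P = 51,795.1354; D_Mac = 4.41803 yrs; D_mod = 4.41803/(1+0.059) = 4.17189 yrs.
ΔP/P ≈ -D_mod · Δy = -4.17189 × (-0.0185) = +0.077180 = +7.7180%.

+7.718%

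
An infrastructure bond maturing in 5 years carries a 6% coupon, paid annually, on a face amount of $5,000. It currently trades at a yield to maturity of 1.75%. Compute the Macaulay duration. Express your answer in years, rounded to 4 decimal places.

Periodic yield y = 0.0175. Discount each cash flow and weight by its year:
  t   CF        PV=CF/(1+0.0175)^t    t·PV
  1       300.00       294.8403       294.8403
  2       300.00       289.7693       579.5387
  3       300.00       284.7856       854.3568
  4       300.00       279.8876     1,119.5502
  5     5,300.00     4,859.6364    24,298.1822
  Σ                  6,008.9192    27,146.4681
Price P = Σ PV = 6,008.9192.
Macaulay duration = Σ(t·PV) / P = 27,146.4681 / 6,008.9192 = 4.51770 years.

4.5177 years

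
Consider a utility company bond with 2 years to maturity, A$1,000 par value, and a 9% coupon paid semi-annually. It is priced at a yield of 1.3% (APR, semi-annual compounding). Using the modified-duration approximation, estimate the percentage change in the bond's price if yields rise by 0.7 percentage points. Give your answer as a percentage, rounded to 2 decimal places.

Periodic yield y = 0.0065. Modified duration first:
  t   CF        PV=CF/(1+0.0065)^t    t·PV
  1        45.00        44.7094        44.7094
  2        45.00        44.4207        88.8413
  3        45.00        44.1338       132.4014
  4     1,045.00     1,018.2658     4,073.0633
  Σ                  1,151.5297     4,339.0154
P = 1,151.5297; D_Mac = 3.76804 half-year periods = 1.88402 yrs; D_mod = 1.88402/(1+0.0065) = 1.87186 yrs.
ΔP/P ≈ -D_mod · Δy = -1.87186 × (+0.007) = -0.013103 = -1.3103%.

-1.31%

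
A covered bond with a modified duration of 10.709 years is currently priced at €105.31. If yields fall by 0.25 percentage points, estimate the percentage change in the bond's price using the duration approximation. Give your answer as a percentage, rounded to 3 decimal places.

Duration approximation: ΔP/P ≈ -D_mod · Δy = -10.709 × (-0.0025) = +0.0267725.
As a percentage: +2.67725%.

+2.677%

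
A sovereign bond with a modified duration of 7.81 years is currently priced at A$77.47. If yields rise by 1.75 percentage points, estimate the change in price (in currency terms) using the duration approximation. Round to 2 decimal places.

-A$10.59

Duration approximation: ΔP/P ≈ -D_mod · Δy = -7.81 × (+0.0175) = -0.136675.
ΔP ≈ 77.47 × (-0.136675) = -10.58821225.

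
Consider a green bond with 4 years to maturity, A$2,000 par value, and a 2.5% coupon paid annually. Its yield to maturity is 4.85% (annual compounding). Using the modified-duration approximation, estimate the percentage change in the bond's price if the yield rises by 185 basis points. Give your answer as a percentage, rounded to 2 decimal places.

-6.79%

Periodic yield y = 0.0485. Modified duration first:
  t   CF        PV=CF/(1+0.0485)^t    t·PV
  1        50.00        47.6872        47.6872
  2        50.00        45.4813        90.9627
  3        50.00        43.3775       130.1326
  4     2,050.00     1,696.2120     6,784.8479
  Σ                  1,832.7580     7,053.6302
P = 1,832.7580; D_Mac = 3.84864 yrs; D_mod = 3.84864/(1+0.0485) = 3.67062 yrs.
ΔP/P ≈ -D_mod · Δy = -3.67062 × (+0.0185) = -0.067906 = -6.7906%.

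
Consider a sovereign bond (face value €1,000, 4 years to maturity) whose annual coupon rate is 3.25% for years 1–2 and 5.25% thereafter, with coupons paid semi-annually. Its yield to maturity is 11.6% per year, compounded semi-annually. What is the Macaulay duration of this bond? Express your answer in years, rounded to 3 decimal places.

Periodic yield y = 0.058. Discount each cash flow and weight by its period:
  t   CF        PV=CF/(1+0.058)^t    t·PV
  1        16.25        15.3592        15.3592
  2        16.25        14.5172        29.0343
  3        16.25        13.7213        41.1640
  4        16.25        12.9691        51.8765
  5        26.25        19.8016        99.0082
  6        26.25        18.7161       112.2966
  7        26.25        17.6901       123.8305
  8     1,026.25       653.6840     5,229.4717
  Σ                    766.4586     5,702.0410
Price P = Σ PV = 766.4586.
Macaulay duration = Σ(t·PV) / P = 5,702.0410 / 766.4586 = 7.43946 half-year periods.
In years: 7.43946 / 2 = 3.71973 years.

3.720 years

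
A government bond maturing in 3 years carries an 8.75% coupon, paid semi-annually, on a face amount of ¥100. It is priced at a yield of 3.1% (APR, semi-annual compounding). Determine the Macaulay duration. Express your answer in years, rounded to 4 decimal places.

2.7272 years

Periodic yield y = 0.0155. Discount each cash flow and weight by its period:
  t   CF        PV=CF/(1+0.0155)^t    t·PV
  1        4.375         4.3082         4.3082
  2        4.375         4.2425         8.4849
  3        4.375         4.1777        12.5331
  4        4.375         4.1139        16.4558
  5        4.375         4.0512        20.2558
  6      104.375        95.1737       571.0422
  Σ                    116.0672       633.0800
Price P = Σ PV = 116.0672.
Macaulay duration = Σ(t·PV) / P = 633.0800 / 116.0672 = 5.45443 half-year periods.
In years: 5.45443 / 2 = 2.72721 years.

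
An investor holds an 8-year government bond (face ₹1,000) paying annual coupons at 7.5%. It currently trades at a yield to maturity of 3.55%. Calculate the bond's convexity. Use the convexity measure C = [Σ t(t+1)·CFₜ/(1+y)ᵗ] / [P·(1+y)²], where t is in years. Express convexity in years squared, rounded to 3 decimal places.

With y = 0.0355:
  t   CF        PV=CF/(1+0.0355)^t    t·PV        t(t+1)·PV
  1        75.00        72.4288        72.4288         144.8576
  2        75.00        69.9457       139.8914         419.6742
  3        75.00        67.5478       202.6433         810.5731
  4        75.00        65.2320       260.9281       1,304.6405
  5        75.00        62.9957       314.9784       1,889.8703
  6        75.00        60.8360       365.0160       2,555.1120
  7        75.00        58.7504       411.2525       3,290.0202
  8     1,075.00       813.2192     6,505.7538      58,551.7844
  Σ                  1,270.9555     8,272.8923      68,966.5323
P = 1,270.9555.
Convexity = Σ t(t+1)·PV / [P·(1+y)²] = 68,966.5323 / (1,270.9555 × 1.072260) = 50.60668.

50.607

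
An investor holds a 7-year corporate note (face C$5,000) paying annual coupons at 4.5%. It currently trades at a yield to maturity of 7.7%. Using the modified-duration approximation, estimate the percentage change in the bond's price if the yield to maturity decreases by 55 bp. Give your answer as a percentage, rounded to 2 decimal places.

Periodic yield y = 0.077. Modified duration first:
  t   CF        PV=CF/(1+0.077)^t    t·PV
  1       225.00       208.9136       208.9136
  2       225.00       193.9774       387.9548
  3       225.00       180.1090       540.3270
  4       225.00       167.2321       668.9285
  5       225.00       155.2759       776.3794
  6       225.00       144.1744       865.0467
  7     5,225.00     3,108.6825    21,760.7777
  Σ                  4,158.3650    25,208.3277
P = 4,158.3650; D_Mac = 6.06208 yrs; D_mod = 6.06208/(1+0.077) = 5.62867 yrs.
ΔP/P ≈ -D_mod · Δy = -5.62867 × (-0.0055) = +0.030958 = +3.0958%.

+3.10%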